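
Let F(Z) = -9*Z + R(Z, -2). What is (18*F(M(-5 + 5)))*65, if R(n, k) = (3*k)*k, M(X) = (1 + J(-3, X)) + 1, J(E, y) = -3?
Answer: 24570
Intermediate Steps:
M(X) = -1 (M(X) = (1 - 3) + 1 = -2 + 1 = -1)
R(n, k) = 3*k²
F(Z) = 12 - 9*Z (F(Z) = -9*Z + 3*(-2)² = -9*Z + 3*4 = -9*Z + 12 = 12 - 9*Z)
(18*F(M(-5 + 5)))*65 = (18*(12 - 9*(-1)))*65 = (18*(12 + 9))*65 = (18*21)*65 = 378*65 = 24570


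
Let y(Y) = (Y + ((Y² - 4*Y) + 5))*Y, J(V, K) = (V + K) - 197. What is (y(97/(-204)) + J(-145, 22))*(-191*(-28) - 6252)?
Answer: 310020835973/1061208 ≈ 2.9214e+5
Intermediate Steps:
J(V, K) = -197 + K + V (J(V, K) = (K + V) - 197 = -197 + K + V)
y(Y) = Y*(5 + Y² - 3*Y) (y(Y) = (Y + (5 + Y² - 4*Y))*Y = (5 + Y² - 3*Y)*Y = Y*(5 + Y² - 3*Y))
(y(97/(-204)) + J(-145, 22))*(-191*(-28) - 6252) = ((97/(-204))*(5 + (97/(-204))² - 291/(-204)) + (-197 + 22 - 145))*(-191*(-28) - 6252) = ((97*(-1/204))*(5 + (97*(-1/204))² - 291*(-1)/204) - 320)*(5348 - 6252) = (-97*(5 + (-97/204)² - 3*(-97/204))/204 - 320)*(-904) = (-97*(5 + 9409/41616 + 97/68)/204 - 320)*(-904) = (-97/204*276853/41616 - 320)*(-904) = (-26854741/8489664 - 320)*(-904) = -2743547221/8489664*(-904) = 310020835973/1061208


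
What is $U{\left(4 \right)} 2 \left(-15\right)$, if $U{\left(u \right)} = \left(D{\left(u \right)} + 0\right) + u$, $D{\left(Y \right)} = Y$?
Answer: $-240$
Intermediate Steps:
$U{\left(u \right)} = 2 u$ ($U{\left(u \right)} = \left(u + 0\right) + u = u + u = 2 u$)
$U{\left(4 \right)} 2 \left(-15\right) = 2 \cdot 4 \cdot 2 \left(-15\right) = 8 \left(-30\right) = -240$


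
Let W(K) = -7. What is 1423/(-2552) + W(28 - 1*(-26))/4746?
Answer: -483673/865128 ≈ -0.55908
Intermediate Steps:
1423/(-2552) + W(28 - 1*(-26))/4746 = 1423/(-2552) - 7/4746 = 1423*(-1/2552) - 7*1/4746 = -1423/2552 - 1/678 = -483673/865128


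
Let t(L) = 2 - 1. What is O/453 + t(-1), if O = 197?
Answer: 650/453 ≈ 1.4349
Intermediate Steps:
t(L) = 1
O/453 + t(-1) = 197/453 + 1 = 650/453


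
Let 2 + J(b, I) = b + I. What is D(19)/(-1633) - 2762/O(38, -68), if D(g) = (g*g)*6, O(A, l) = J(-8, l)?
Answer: 2170699/63687 ≈ 34.084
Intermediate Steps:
J(b, I) = -2 + I + b (J(b, I) = -2 + (b + I) = -2 + (I + b) = -2 + I + b)
O(A, l) = -10 + l (O(A, l) = -2 + l - 8 = -10 + l)
D(g) = 6*g² (D(g) = g²*6 = 6*g²)
D(19)/(-1633) - 2762/O(38, -68) = (6*19²)/(-1633) - 2762/(-10 - 68) = (6*361)*(-1/1633) - 2762/(-78) = 2166*(-1/1633) - 2762*(-1/78) = -2166/1633 + 1381/39 = 2170699/63687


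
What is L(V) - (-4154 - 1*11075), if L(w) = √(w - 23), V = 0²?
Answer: 15229 + I*√23 ≈ 15229.0 + 4.7958*I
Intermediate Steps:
V = 0
L(w) = √(-23 + w)
L(V) - (-4154 - 1*11075) = √(-23 + 0) - (-4154 - 1*11075) = √(-23) - (-4154 - 11075) = I*√23 - 1*(-15229) = I*√23 + 15229 = 15229 + I*√23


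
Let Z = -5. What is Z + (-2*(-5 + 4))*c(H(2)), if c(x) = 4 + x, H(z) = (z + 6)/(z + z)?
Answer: 7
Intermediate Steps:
H(z) = (6 + z)/(2*z) (H(z) = (6 + z)/((2*z)) = (6 + z)*(1/(2*z)) = (6 + z)/(2*z))
Z + (-2*(-5 + 4))*c(H(2)) = -5 + (-2*(-5 + 4))*(4 + (½)*(6 + 2)/2) = -5 + (-2*(-1))*(4 + (½)*(½)*8) = -5 + 2*(4 + 2) = -5 + 2*6 = -5 + 12 = 7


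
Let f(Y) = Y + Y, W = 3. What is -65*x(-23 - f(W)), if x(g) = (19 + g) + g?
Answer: 2535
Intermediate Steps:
f(Y) = 2*Y
x(g) = 19 + 2*g
-65*x(-23 - f(W)) = -65*(19 + 2*(-23 - 2*3)) = -65*(19 + 2*(-23 - 1*6)) = -65*(19 + 2*(-23 - 6)) = -65*(19 + 2*(-29)) = -65*(19 - 58) = -65*(-39) = 2535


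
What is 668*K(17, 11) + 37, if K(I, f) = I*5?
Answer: 56817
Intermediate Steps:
K(I, f) = 5*I
668*K(17, 11) + 37 = 668*(5*17) + 37 = 668*85 + 37 = 56780 + 37 = 56817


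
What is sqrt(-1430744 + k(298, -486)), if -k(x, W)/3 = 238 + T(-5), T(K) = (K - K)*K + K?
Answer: I*sqrt(1431443) ≈ 1196.4*I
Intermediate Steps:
T(K) = K (T(K) = 0*K + K = 0 + K = K)
k(x, W) = -699 (k(x, W) = -3*(238 - 5) = -3*233 = -699)
sqrt(-1430744 + k(298, -486)) = sqrt(-1430744 - 699) = sqrt(-1431443) = I*sqrt(1431443)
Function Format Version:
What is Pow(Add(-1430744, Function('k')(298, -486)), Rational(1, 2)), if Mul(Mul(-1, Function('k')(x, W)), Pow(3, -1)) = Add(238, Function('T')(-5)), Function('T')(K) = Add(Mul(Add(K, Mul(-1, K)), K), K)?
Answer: Mul(I, Pow(1431443, Rational(1, 2))) ≈ Mul(1196.4, I)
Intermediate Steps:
Function('T')(K) = K (Function('T')(K) = Add(Mul(0, K), K) = Add(0, K) = K)
Function('k')(x, W) = -699 (Function('k')(x, W) = Mul(-3, Add(238, -5)) = Mul(-3, 233) = -699)
Pow(Add(-1430744, Function('k')(298, -486)), Rational(1, 2)) = Pow(Add(-1430744, -699), Rational(1, 2)) = Pow(-1431443, Rational(1, 2)) = Mul(I, Pow(1431443, Rational(1, 2)))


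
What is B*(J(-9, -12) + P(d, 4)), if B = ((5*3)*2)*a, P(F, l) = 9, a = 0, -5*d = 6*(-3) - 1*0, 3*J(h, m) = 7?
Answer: 0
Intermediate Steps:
J(h, m) = 7/3 (J(h, m) = (1/3)*7 = 7/3)
d = 18/5 (d = -(6*(-3) - 1*0)/5 = -(-18 + 0)/5 = -1/5*(-18) = 18/5 ≈ 3.6000)
B = 0 (B = ((5*3)*2)*0 = (15*2)*0 = 30*0 = 0)
B*(J(-9, -12) + P(d, 4)) = 0*(7/3 + 9) = 0*(34/3) = 0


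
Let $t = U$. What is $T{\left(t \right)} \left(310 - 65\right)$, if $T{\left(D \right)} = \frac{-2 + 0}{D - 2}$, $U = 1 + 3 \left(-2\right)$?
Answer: $70$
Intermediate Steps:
$U = -5$ ($U = 1 - 6 = -5$)
$t = -5$
$T{\left(D \right)} = - \frac{2}{-2 + D}$
$T{\left(t \right)} \left(310 - 65\right) = - \frac{2}{-2 - 5} \left(310 - 65\right) = - \frac{2}{-7} \left(310 - 65\right) = \left(-2\right) \left(- \frac{1}{7}\right) 245 = \frac{2}{7} \cdot 245 = 70$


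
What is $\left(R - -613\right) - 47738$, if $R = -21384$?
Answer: $-68509$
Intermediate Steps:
$\left(R - -613\right) - 47738 = \left(-21384 - -613\right) - 47738 = \left(-21384 + 613\right) - 47738 = -20771 - 47738 = -68509$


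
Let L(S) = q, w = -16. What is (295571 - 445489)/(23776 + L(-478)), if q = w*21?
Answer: -74959/11720 ≈ -6.3958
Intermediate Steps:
q = -336 (q = -16*21 = -336)
L(S) = -336
(295571 - 445489)/(23776 + L(-478)) = (295571 - 445489)/(23776 - 336) = -149918/23440 = -149918*1/23440 = -74959/11720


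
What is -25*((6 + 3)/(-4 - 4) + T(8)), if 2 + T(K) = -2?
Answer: 1025/8 ≈ 128.13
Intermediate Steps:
T(K) = -4 (T(K) = -2 - 2 = -4)
-25*((6 + 3)/(-4 - 4) + T(8)) = -25*((6 + 3)/(-4 - 4) - 4) = -25*(9/(-8) - 4) = -25*(9*(-1/8) - 4) = -25*(-9/8 - 4) = -25*(-41/8) = 1025/8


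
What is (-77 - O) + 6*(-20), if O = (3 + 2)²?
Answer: -222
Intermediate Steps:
O = 25 (O = 5² = 25)
(-77 - O) + 6*(-20) = (-77 - 1*25) + 6*(-20) = (-77 - 25) - 120 = -102 - 120 = -222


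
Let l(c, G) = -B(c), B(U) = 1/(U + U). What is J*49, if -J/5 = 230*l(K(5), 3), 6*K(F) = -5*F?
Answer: -6762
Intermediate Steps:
K(F) = -5*F/6 (K(F) = (-5*F)/6 = -5*F/6)
B(U) = 1/(2*U)
l(c, G) = -1/(2*c)
J = -138 (J = -1150*(-1/(2*((-5/6*5)))) = -1150*(-1/(2*(-25/6))) = -1150*(-1/2*(-6/25)) = -1150*3/25 = -5*138/5 = -138)
J*49 = -138*49 = -6762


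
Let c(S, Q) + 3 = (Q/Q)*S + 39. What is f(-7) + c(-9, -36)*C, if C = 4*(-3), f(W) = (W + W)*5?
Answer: -394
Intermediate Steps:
c(S, Q) = 36 + S (c(S, Q) = -3 + ((Q/Q)*S + 39) = -3 + (1*S + 39) = -3 + (S + 39) = -3 + (39 + S) = 36 + S)
f(W) = 10*W (f(W) = (2*W)*5 = 10*W)
C = -12
f(-7) + c(-9, -36)*C = 10*(-7) + (36 - 9)*(-12) = -70 + 27*(-12) = -70 - 324 = -394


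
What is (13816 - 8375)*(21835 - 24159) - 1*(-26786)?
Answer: -12618098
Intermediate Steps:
(13816 - 8375)*(21835 - 24159) - 1*(-26786) = 5441*(-2324) + 26786 = -12644884 + 26786 = -12618098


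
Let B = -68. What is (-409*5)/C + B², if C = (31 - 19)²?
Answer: 663811/144 ≈ 4609.8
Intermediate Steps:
C = 144 (C = 12² = 144)
(-409*5)/C + B² = -409*5/144 + (-68)² = -2045*1/144 + 4624 = -2045/144 + 4624 = 663811/144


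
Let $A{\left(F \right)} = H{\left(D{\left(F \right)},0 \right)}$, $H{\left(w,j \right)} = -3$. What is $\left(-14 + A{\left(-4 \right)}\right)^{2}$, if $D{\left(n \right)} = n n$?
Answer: $289$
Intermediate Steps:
$D{\left(n \right)} = n^{2}$
$A{\left(F \right)} = -3$
$\left(-14 + A{\left(-4 \right)}\right)^{2} = \left(-14 - 3\right)^{2} = \left(-17\right)^{2} = 289$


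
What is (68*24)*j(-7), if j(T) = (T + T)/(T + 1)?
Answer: 3808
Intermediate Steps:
j(T) = 2*T/(1 + T) (j(T) = (2*T)/(1 + T) = 2*T/(1 + T))
(68*24)*j(-7) = (68*24)*(2*(-7)/(1 - 7)) = 1632*(2*(-7)/(-6)) = 1632*(2*(-7)*(-1/6)) = 1632*(7/3) = 3808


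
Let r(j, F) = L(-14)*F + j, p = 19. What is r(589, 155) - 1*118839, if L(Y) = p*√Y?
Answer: -118250 + 2945*I*√14 ≈ -1.1825e+5 + 11019.0*I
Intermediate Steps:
L(Y) = 19*√Y
r(j, F) = j + 19*I*F*√14 (r(j, F) = (19*√(-14))*F + j = (19*(I*√14))*F + j = (19*I*√14)*F + j = 19*I*F*√14 + j = j + 19*I*F*√14)
r(589, 155) - 1*118839 = (589 + 19*I*155*√14) - 1*118839 = (589 + 2945*I*√14) - 118839 = -118250 + 2945*I*√14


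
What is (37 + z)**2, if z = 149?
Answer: 34596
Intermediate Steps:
(37 + z)**2 = (37 + 149)**2 = 186**2 = 34596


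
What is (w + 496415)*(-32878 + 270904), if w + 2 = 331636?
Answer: 197097191274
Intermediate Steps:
w = 331634 (w = -2 + 331636 = 331634)
(w + 496415)*(-32878 + 270904) = (331634 + 496415)*(-32878 + 270904) = 828049*238026 = 197097191274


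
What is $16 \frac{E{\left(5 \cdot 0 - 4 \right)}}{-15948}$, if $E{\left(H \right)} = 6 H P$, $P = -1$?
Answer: $- \frac{32}{1329} \approx -0.024078$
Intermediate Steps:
$E{\left(H \right)} = - 6 H$ ($E{\left(H \right)} = 6 H \left(-1\right) = - 6 H$)
$16 \frac{E{\left(5 \cdot 0 - 4 \right)}}{-15948} = 16 \frac{\left(-6\right) \left(5 \cdot 0 - 4\right)}{-15948} = 16 - 6 \left(0 - 4\right) \left(- \frac{1}{15948}\right) = 16 \left(-6\right) \left(-4\right) \left(- \frac{1}{15948}\right) = 16 \cdot 24 \left(- \frac{1}{15948}\right) = 16 \left(- \frac{2}{1329}\right) = - \frac{32}{1329}$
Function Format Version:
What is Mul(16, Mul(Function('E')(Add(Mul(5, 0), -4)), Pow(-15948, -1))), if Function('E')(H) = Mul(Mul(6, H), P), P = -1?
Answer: Rational(-32, 1329) ≈ -0.024078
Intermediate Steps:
Function('E')(H) = Mul(-6, H) (Function('E')(H) = Mul(Mul(6, H), -1) = Mul(-6, H))
Mul(16, Mul(Function('E')(Add(Mul(5, 0), -4)), Pow(-15948, -1))) = Mul(16, Mul(Mul(-6, Add(Mul(5, 0), -4)), Pow(-15948, -1))) = Mul(16, Mul(Mul(-6, Add(0, -4)), Rational(-1, 15948))) = Mul(16, Mul(Mul(-6, -4), Rational(-1, 15948))) = Mul(16, Mul(24, Rational(-1, 15948))) = Mul(16, Rational(-2, 1329)) = Rational(-32, 1329)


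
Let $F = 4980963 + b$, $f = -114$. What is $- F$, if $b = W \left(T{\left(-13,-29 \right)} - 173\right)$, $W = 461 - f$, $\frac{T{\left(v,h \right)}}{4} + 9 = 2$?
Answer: $-4865388$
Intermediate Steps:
$T{\left(v,h \right)} = -28$ ($T{\left(v,h \right)} = -36 + 4 \cdot 2 = -36 + 8 = -28$)
$W = 575$ ($W = 461 - -114 = 461 + 114 = 575$)
$b = -115575$ ($b = 575 \left(-28 - 173\right) = 575 \left(-201\right) = -115575$)
$F = 4865388$ ($F = 4980963 - 115575 = 4865388$)
$- F = \left(-1\right) 4865388 = -4865388$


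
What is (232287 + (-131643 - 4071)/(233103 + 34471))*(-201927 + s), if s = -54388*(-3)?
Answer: -1204634379084156/133787 ≈ -9.0041e+9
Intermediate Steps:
s = 163164
(232287 + (-131643 - 4071)/(233103 + 34471))*(-201927 + s) = (232287 + (-131643 - 4071)/(233103 + 34471))*(-201927 + 163164) = (232287 - 135714/267574)*(-38763) = (232287 - 135714*1/267574)*(-38763) = (232287 - 67857/133787)*(-38763) = (31076913012/133787)*(-38763) = -1204634379084156/133787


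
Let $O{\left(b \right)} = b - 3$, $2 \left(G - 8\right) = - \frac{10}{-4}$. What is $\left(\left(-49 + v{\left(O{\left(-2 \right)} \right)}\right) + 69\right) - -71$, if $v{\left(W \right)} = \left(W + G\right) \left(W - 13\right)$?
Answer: $\frac{29}{2} \approx 14.5$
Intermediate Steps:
$G = \frac{37}{4}$ ($G = 8 + \frac{\left(-1\right) \frac{10}{-4}}{2} = 8 + \frac{\left(-1\right) 10 \left(- \frac{1}{4}\right)}{2} = 8 + \frac{\left(-1\right) \left(- \frac{5}{2}\right)}{2} = 8 + \frac{1}{2} \cdot \frac{5}{2} = 8 + \frac{5}{4} = \frac{37}{4} \approx 9.25$)
$O{\left(b \right)} = -3 + b$ ($O{\left(b \right)} = b - 3 = -3 + b$)
$v{\left(W \right)} = \left(-13 + W\right) \left(\frac{37}{4} + W\right)$ ($v{\left(W \right)} = \left(W + \frac{37}{4}\right) \left(W - 13\right) = \left(\frac{37}{4} + W\right) \left(-13 + W\right) = \left(-13 + W\right) \left(\frac{37}{4} + W\right)$)
$\left(\left(-49 + v{\left(O{\left(-2 \right)} \right)}\right) + 69\right) - -71 = \left(\left(-49 - \left(\frac{481}{4} - \left(-3 - 2\right)^{2} + \frac{15 \left(-3 - 2\right)}{4}\right)\right) + 69\right) - -71 = \left(\left(-49 - \left(\frac{203}{2} - 25\right)\right) + 69\right) + 71 = \left(\left(-49 + \left(- \frac{481}{4} + 25 + \frac{75}{4}\right)\right) + 69\right) + 71 = \left(\left(-49 - \frac{153}{2}\right) + 69\right) + 71 = \left(- \frac{251}{2} + 69\right) + 71 = - \frac{113}{2} + 71 = \frac{29}{2}$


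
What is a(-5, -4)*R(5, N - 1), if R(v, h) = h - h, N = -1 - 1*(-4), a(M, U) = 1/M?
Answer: 0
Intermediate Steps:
a(M, U) = 1/M
N = 3 (N = -1 + 4 = 3)
R(v, h) = 0
a(-5, -4)*R(5, N - 1) = 0/(-5) = -⅕*0 = 0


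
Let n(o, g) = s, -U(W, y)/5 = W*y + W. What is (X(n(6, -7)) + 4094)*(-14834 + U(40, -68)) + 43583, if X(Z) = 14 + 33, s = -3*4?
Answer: -5894611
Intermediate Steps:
s = -12
U(W, y) = -5*W - 5*W*y (U(W, y) = -5*(W*y + W) = -5*(W + W*y) = -5*W - 5*W*y)
n(o, g) = -12
X(Z) = 47
(X(n(6, -7)) + 4094)*(-14834 + U(40, -68)) + 43583 = (47 + 4094)*(-14834 - 5*40*(1 - 68)) + 43583 = 4141*(-14834 - 5*40*(-67)) + 43583 = 4141*(-14834 + 13400) + 43583 = 4141*(-1434) + 43583 = -5938194 + 43583 = -5894611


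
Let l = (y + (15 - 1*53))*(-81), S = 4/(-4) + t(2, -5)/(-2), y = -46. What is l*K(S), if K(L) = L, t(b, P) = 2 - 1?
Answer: -10206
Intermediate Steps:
t(b, P) = 1
S = -3/2 (S = 4/(-4) + 1/(-2) = 4*(-1/4) + 1*(-1/2) = -1 - 1/2 = -3/2 ≈ -1.5000)
l = 6804 (l = (-46 + (15 - 1*53))*(-81) = (-46 + (15 - 53))*(-81) = (-46 - 38)*(-81) = -84*(-81) = 6804)
l*K(S) = 6804*(-3/2) = -10206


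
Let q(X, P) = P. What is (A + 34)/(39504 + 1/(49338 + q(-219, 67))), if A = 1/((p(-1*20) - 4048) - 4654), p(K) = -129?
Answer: 14833999465/17235419613551 ≈ 0.00086067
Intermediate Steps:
A = -1/8831 (A = 1/((-129 - 4048) - 4654) = 1/(-4177 - 4654) = 1/(-8831) = -1/8831 ≈ -0.00011324)
(A + 34)/(39504 + 1/(49338 + q(-219, 67))) = (-1/8831 + 34)/(39504 + 1/(49338 + 67)) = 300253/(8831*(39504 + 1/49405)) = 300253/(8831*(1951695121/49405)) = (300253/8831)*(49405/1951695121) = 14833999465/17235419613551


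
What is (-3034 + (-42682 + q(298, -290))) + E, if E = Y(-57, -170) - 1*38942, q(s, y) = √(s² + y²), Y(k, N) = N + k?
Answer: -84885 + 2*√43226 ≈ -84469.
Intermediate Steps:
E = -39169 (E = (-170 - 57) - 1*38942 = -227 - 38942 = -39169)
(-3034 + (-42682 + q(298, -290))) + E = (-3034 + (-42682 + √(298² + (-290)²))) - 39169 = (-3034 + (-42682 + √(88804 + 84100))) - 39169 = (-3034 + (-42682 + √172904)) - 39169 = (-3034 + (-42682 + 2*√43226)) - 39169 = (-45716 + 2*√43226) - 39169 = -84885 + 2*√43226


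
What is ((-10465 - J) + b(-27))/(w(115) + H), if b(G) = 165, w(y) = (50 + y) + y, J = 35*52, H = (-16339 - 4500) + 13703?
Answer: 1515/857 ≈ 1.7678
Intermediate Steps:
H = -7136 (H = -20839 + 13703 = -7136)
J = 1820
w(y) = 50 + 2*y
((-10465 - J) + b(-27))/(w(115) + H) = ((-10465 - 1*1820) + 165)/((50 + 2*115) - 7136) = ((-10465 - 1820) + 165)/((50 + 230) - 7136) = (-12285 + 165)/(280 - 7136) = -12120/(-6856) = -12120*(-1/6856) = 1515/857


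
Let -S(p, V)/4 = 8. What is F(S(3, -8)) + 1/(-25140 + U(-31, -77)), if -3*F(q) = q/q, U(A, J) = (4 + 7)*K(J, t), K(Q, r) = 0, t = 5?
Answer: -8381/25140 ≈ -0.33337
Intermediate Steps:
S(p, V) = -32 (S(p, V) = -4*8 = -32)
U(A, J) = 0 (U(A, J) = (4 + 7)*0 = 11*0 = 0)
F(q) = -⅓ (F(q) = -q/(3*q) = -⅓*1 = -⅓)
F(S(3, -8)) + 1/(-25140 + U(-31, -77)) = -⅓ + 1/(-25140 + 0) = -⅓ + 1/(-25140) = -⅓ - 1/25140 = -8381/25140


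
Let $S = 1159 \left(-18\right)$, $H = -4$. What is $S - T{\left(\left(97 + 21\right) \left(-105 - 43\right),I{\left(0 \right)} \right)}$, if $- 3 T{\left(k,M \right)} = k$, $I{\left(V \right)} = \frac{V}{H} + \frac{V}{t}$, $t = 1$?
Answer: $- \frac{80050}{3} \approx -26683.0$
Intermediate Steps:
$I{\left(V \right)} = \frac{3 V}{4}$ ($I{\left(V \right)} = \frac{V}{-4} + \frac{V}{1} = V \left(- \frac{1}{4}\right) + V 1 = - \frac{V}{4} + V = \frac{3 V}{4}$)
$T{\left(k,M \right)} = - \frac{k}{3}$
$S = -20862$
$S - T{\left(\left(97 + 21\right) \left(-105 - 43\right),I{\left(0 \right)} \right)} = -20862 - - \frac{\left(97 + 21\right) \left(-105 - 43\right)}{3} = -20862 - - \frac{118 \left(-148\right)}{3} = -20862 - \left(- \frac{1}{3}\right) \left(-17464\right) = -20862 - \frac{17464}{3} = - \frac{80050}{3}$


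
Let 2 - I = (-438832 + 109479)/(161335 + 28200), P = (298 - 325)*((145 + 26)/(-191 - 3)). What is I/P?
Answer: 45811354/291694365 ≈ 0.15705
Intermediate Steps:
P = 4617/194 (P = -4617/(-194) = -4617*(-1)/194 = -27*(-171/194) = 4617/194 ≈ 23.799)
I = 708423/189535 (I = 2 - (-438832 + 109479)/(161335 + 28200) = 2 - (-329353)/189535 = 2 - 1*(-329353/189535) = 2 + 329353/189535 = 708423/189535 ≈ 3.7377)
I/P = 708423/(189535*(4617/194)) = (708423/189535)*(194/4617) = 45811354/291694365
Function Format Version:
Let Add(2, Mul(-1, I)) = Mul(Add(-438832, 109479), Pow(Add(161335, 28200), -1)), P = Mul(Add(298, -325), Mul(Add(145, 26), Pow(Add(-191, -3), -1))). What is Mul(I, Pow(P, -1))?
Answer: Rational(45811354, 291694365) ≈ 0.15705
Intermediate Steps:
P = Rational(4617, 194) (P = Mul(-27, Mul(171, Pow(-194, -1))) = Mul(-27, Mul(171, Rational(-1, 194))) = Mul(-27, Rational(-171, 194)) = Rational(4617, 194) ≈ 23.799)
I = Rational(708423, 189535) (I = Add(2, Mul(-1, Mul(Add(-438832, 109479), Pow(Add(161335, 28200), -1)))) = Add(2, Mul(-1, Mul(-329353, Pow(189535, -1)))) = Add(2, Mul(-1, Mul(-329353, Rational(1, 189535)))) = Add(2, Mul(-1, Rational(-329353, 189535))) = Add(2, Rational(329353, 189535)) = Rational(708423, 189535) ≈ 3.7377)
Mul(I, Pow(P, -1)) = Mul(Rational(708423, 189535), Pow(Rational(4617, 194), -1)) = Mul(Rational(708423, 189535), Rational(194, 4617)) = Rational(45811354, 291694365)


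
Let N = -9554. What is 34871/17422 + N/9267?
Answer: 156699769/161449674 ≈ 0.97058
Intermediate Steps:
34871/17422 + N/9267 = 34871/17422 - 9554/9267 = 156699769/161449674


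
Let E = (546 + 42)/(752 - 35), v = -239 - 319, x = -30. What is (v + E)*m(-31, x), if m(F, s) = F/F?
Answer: -133166/239 ≈ -557.18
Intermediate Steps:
v = -558
E = 196/239 (E = 588/717 = 588*(1/717) = 196/239 ≈ 0.82008)
m(F, s) = 1
(v + E)*m(-31, x) = (-558 + 196/239)*1 = -133166/239*1 = -133166/239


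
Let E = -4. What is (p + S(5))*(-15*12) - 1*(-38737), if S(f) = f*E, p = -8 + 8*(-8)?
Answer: 55297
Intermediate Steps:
p = -72 (p = -8 - 64 = -72)
S(f) = -4*f (S(f) = f*(-4) = -4*f)
(p + S(5))*(-15*12) - 1*(-38737) = (-72 - 4*5)*(-15*12) - 1*(-38737) = (-72 - 20)*(-180) + 38737 = -92*(-180) + 38737 = 16560 + 38737 = 55297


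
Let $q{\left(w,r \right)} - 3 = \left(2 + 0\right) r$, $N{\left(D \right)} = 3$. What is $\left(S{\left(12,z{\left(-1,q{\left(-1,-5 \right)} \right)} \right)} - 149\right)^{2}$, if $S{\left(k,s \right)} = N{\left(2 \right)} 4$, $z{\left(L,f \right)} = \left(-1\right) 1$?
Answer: $18769$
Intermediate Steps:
$q{\left(w,r \right)} = 3 + 2 r$ ($q{\left(w,r \right)} = 3 + \left(2 + 0\right) r = 3 + 2 r$)
$z{\left(L,f \right)} = -1$
$S{\left(k,s \right)} = 12$ ($S{\left(k,s \right)} = 3 \cdot 4 = 12$)
$\left(S{\left(12,z{\left(-1,q{\left(-1,-5 \right)} \right)} \right)} - 149\right)^{2} = \left(12 - 149\right)^{2} = \left(-137\right)^{2} = 18769$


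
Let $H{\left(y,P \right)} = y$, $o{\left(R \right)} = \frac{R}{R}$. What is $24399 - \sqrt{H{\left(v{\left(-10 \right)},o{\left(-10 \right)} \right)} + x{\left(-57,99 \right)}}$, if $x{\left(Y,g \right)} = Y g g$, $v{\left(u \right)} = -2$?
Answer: $24399 - i \sqrt{558659} \approx 24399.0 - 747.43 i$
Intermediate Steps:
$o{\left(R \right)} = 1$
$x{\left(Y,g \right)} = Y g^{2}$
$24399 - \sqrt{H{\left(v{\left(-10 \right)},o{\left(-10 \right)} \right)} + x{\left(-57,99 \right)}} = 24399 - \sqrt{-2 - 57 \cdot 99^{2}} = 24399 - \sqrt{-2 - 558657} = 24399 - \sqrt{-558659} = 24399 - i \sqrt{558659}$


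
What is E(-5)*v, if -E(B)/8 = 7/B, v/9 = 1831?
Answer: 922824/5 ≈ 1.8456e+5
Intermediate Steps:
v = 16479 (v = 9*1831 = 16479)
E(B) = -56/B
E(-5)*v = -56/(-5)*16479 = -56*(-1/5)*16479 = (56/5)*16479 = 922824/5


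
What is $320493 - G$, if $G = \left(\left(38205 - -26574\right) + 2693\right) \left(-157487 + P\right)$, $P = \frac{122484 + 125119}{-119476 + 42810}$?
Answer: $\frac{407345673058689}{38333} \approx 1.0626 \cdot 10^{10}$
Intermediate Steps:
$P = - \frac{247603}{76666}$ ($P = \frac{247603}{-76666} = 247603 \left(- \frac{1}{76666}\right) = - \frac{247603}{76666} \approx -3.2296$)
$G = - \frac{407333387600520}{38333}$ ($G = \left(\left(38205 - -26574\right) + 2693\right) \left(-157487 - \frac{247603}{76666}\right) = \left(\left(38205 + 26574\right) + 2693\right) \left(- \frac{12074145945}{76666}\right) = \left(64779 + 2693\right) \left(- \frac{12074145945}{76666}\right) = 67472 \left(- \frac{12074145945}{76666}\right) = - \frac{407333387600520}{38333} \approx -1.0626 \cdot 10^{10}$)
$320493 - G = 320493 - - \frac{407333387600520}{38333} = 320493 + \frac{407333387600520}{38333} = \frac{407345673058689}{38333}$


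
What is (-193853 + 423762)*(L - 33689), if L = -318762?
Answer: -81031656959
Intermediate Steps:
(-193853 + 423762)*(L - 33689) = (-193853 + 423762)*(-318762 - 33689) = 229909*(-352451) = -81031656959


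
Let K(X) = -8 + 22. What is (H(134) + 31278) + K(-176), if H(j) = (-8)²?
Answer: 31356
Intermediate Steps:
K(X) = 14
H(j) = 64
(H(134) + 31278) + K(-176) = (64 + 31278) + 14 = 31342 + 14 = 31356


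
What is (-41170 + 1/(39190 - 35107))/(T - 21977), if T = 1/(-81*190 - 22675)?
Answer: 6398616454085/3415652047998 ≈ 1.8733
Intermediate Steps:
T = -1/38065 (T = 1/(-15390 - 22675) = 1/(-38065) = -1/38065 ≈ -2.6271e-5)
(-41170 + 1/(39190 - 35107))/(T - 21977) = (-41170 + 1/(39190 - 35107))/(-1/38065 - 21977) = (-41170 + 1/4083)/(-836554506/38065) = (-41170 + 1/4083)*(-38065/836554506) = -168097109/4083*(-38065/836554506) = 6398616454085/3415652047998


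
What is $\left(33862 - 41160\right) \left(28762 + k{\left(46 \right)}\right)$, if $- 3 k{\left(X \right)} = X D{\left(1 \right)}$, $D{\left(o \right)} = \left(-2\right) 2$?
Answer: $- \frac{631058060}{3} \approx -2.1035 \cdot 10^{8}$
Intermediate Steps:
$D{\left(o \right)} = -4$
$k{\left(X \right)} = \frac{4 X}{3}$ ($k{\left(X \right)} = - \frac{X \left(-4\right)}{3} = - \frac{\left(-4\right) X}{3} = \frac{4 X}{3}$)
$\left(33862 - 41160\right) \left(28762 + k{\left(46 \right)}\right) = \left(33862 - 41160\right) \left(28762 + \frac{4}{3} \cdot 46\right) = - 7298 \left(28762 + \frac{184}{3}\right) = \left(-7298\right) \frac{86470}{3} = - \frac{631058060}{3}$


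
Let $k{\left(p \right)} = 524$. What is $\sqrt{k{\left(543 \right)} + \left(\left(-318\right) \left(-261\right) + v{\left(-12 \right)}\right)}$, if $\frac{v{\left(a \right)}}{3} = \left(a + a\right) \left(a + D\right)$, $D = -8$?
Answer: $\sqrt{84962} \approx 291.48$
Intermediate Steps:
$v{\left(a \right)} = 6 a \left(-8 + a\right)$ ($v{\left(a \right)} = 3 \left(a + a\right) \left(a - 8\right) = 3 \cdot 2 a \left(-8 + a\right) = 6 a \left(-8 + a\right)$)
$\sqrt{k{\left(543 \right)} + \left(\left(-318\right) \left(-261\right) + v{\left(-12 \right)}\right)} = \sqrt{524 + \left(\left(-318\right) \left(-261\right) + 6 \left(-12\right) \left(-8 - 12\right)\right)} = \sqrt{524 + \left(82998 + 6 \left(-12\right) \left(-20\right)\right)} = \sqrt{524 + \left(82998 + 1440\right)} = \sqrt{524 + 84438} = \sqrt{84962}$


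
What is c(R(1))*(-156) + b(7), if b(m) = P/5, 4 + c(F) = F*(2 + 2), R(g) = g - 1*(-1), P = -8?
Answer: -3128/5 ≈ -625.60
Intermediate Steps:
R(g) = 1 + g (R(g) = g + 1 = 1 + g)
c(F) = -4 + 4*F (c(F) = -4 + F*(2 + 2) = -4 + F*4 = -4 + 4*F)
b(m) = -8/5
c(R(1))*(-156) + b(7) = (-4 + 4*(1 + 1))*(-156) - 8/5 = (-4 + 4*2)*(-156) - 8/5 = (-4 + 8)*(-156) - 8/5 = 4*(-156) - 8/5 = -624 - 8/5 = -3128/5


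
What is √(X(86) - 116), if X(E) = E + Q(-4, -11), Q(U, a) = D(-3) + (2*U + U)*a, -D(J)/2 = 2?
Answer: 7*√2 ≈ 9.8995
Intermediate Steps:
D(J) = -4 (D(J) = -2*2 = -4)
Q(U, a) = -4 + 3*U*a (Q(U, a) = -4 + (2*U + U)*a = -4 + (3*U)*a = -4 + 3*U*a)
X(E) = 128 + E (X(E) = E + (-4 + 3*(-4)*(-11)) = E + (-4 + 132) = E + 128 = 128 + E)
√(X(86) - 116) = √((128 + 86) - 116) = √(214 - 116) = √98 = 7*√2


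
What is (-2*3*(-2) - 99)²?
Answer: 7569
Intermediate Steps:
(-2*3*(-2) - 99)² = (-6*(-2) - 99)² = (12 - 99)² = (-87)² = 7569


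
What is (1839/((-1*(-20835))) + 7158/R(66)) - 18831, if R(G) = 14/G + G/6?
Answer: -4674834611/256965 ≈ -18193.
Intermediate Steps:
R(G) = 14/G + G/6 (R(G) = 14/G + G*(⅙) = 14/G + G/6)
(1839/((-1*(-20835))) + 7158/R(66)) - 18831 = (1839/((-1*(-20835))) + 7158/(14/66 + (⅙)*66)) - 18831 = (1839/20835 + 7158/(14*(1/66) + 11)) - 18831 = (1839*(1/20835) + 7158/(7/33 + 11)) - 18831 = (613/6945 + 7158/(370/33)) - 18831 = (613/6945 + 7158*(33/370)) - 18831 = (613/6945 + 118107/185) - 18831 = 164073304/256965 - 18831 = -4674834611/256965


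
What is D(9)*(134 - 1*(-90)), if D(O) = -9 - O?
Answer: -4032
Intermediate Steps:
D(9)*(134 - 1*(-90)) = (-9 - 1*9)*(134 - 1*(-90)) = (-9 - 9)*(134 + 90) = -18*224 = -4032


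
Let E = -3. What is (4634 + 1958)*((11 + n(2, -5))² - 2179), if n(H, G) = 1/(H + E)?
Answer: -13704768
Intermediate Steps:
n(H, G) = 1/(-3 + H) (n(H, G) = 1/(H - 3) = 1/(-3 + H))
(4634 + 1958)*((11 + n(2, -5))² - 2179) = (4634 + 1958)*((11 + 1/(-3 + 2))² - 2179) = 6592*((11 + 1/(-1))² - 2179) = 6592*((11 - 1)² - 2179) = 6592*(10² - 2179) = 6592*(100 - 2179) = 6592*(-2079) = -13704768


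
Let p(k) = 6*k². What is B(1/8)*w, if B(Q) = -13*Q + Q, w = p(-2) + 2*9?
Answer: -63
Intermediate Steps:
w = 42 (w = 6*(-2)² + 2*9 = 6*4 + 18 = 24 + 18 = 42)
B(Q) = -12*Q
B(1/8)*w = -12/8*42 = -12*⅛*42 = -3/2*42 = -63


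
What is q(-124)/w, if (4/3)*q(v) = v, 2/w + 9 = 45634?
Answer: -4243125/2 ≈ -2.1216e+6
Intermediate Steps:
w = 2/45625 (w = 2/(-9 + 45634) = 2/45625 ≈ 4.3836e-5)
q(v) = 3*v/4
q(-124)/w = ((¾)*(-124))/(2/45625) = -93*45625/2 = -4243125/2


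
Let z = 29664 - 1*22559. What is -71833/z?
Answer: -2477/245 ≈ -10.110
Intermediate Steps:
z = 7105 (z = 29664 - 22559 = 7105)
-71833/z = -71833/7105 = -71833*1/7105 = -2477/245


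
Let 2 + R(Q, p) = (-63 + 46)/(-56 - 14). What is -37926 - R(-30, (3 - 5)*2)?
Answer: -2654697/70 ≈ -37924.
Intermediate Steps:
R(Q, p) = -123/70 (R(Q, p) = -2 + (-63 + 46)/(-56 - 14) = -2 - 17/(-70) = -2 - 17*(-1/70) = -2 + 17/70 = -123/70)
-37926 - R(-30, (3 - 5)*2) = -37926 - 1*(-123/70) = -37926 + 123/70 = -2654697/70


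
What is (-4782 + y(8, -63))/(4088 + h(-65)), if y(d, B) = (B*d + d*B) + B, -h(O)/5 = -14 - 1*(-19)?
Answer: -5853/4063 ≈ -1.4406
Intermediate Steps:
h(O) = -25 (h(O) = -5*(-14 - 1*(-19)) = -5*(-14 + 19) = -5*5 = -25)
y(d, B) = B + 2*B*d (y(d, B) = (B*d + B*d) + B = 2*B*d + B = B + 2*B*d)
(-4782 + y(8, -63))/(4088 + h(-65)) = (-4782 - 63*(1 + 2*8))/(4088 - 25) = (-4782 - 63*(1 + 16))/4063 = (-4782 - 63*17)*(1/4063) = (-4782 - 1071)*(1/4063) = -5853*1/4063 = -5853/4063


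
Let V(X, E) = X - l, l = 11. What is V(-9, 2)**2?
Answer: 400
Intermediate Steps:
V(X, E) = -11 + X (V(X, E) = X - 1*11 = X - 11 = -11 + X)
V(-9, 2)**2 = (-11 - 9)**2 = (-20)**2 = 400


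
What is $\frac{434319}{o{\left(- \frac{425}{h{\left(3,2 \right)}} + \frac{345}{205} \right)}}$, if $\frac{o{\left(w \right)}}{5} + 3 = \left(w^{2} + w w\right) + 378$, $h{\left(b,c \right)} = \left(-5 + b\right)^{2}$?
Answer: $\frac{5840721912}{1495656005} \approx 3.9051$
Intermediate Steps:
$o{\left(w \right)} = 1875 + 10 w^{2}$ ($o{\left(w \right)} = -15 + 5 \left(\left(w^{2} + w w\right) + 378\right) = -15 + 5 \left(\left(w^{2} + w^{2}\right) + 378\right) = -15 + 5 \left(2 w^{2} + 378\right) = -15 + 5 \left(378 + 2 w^{2}\right) = -15 + \left(1890 + 10 w^{2}\right) = 1875 + 10 w^{2}$)
$\frac{434319}{o{\left(- \frac{425}{h{\left(3,2 \right)}} + \frac{345}{205} \right)}} = \frac{434319}{1875 + 10 \left(- \frac{425}{\left(-5 + 3\right)^{2}} + \frac{345}{205}\right)^{2}} = \frac{434319}{1875 + 10 \left(- \frac{425}{\left(-2\right)^{2}} + 345 \cdot \frac{1}{205}\right)^{2}} = \frac{434319}{1875 + 10 \left(- \frac{425}{4} + \frac{69}{41}\right)^{2}} = \frac{434319}{1875 + 10 \left(- \frac{17149}{164}\right)^{2}} = \frac{434319}{1875 + 10 \cdot \frac{294088201}{26896}} = \frac{434319}{1875 + \frac{1470441005}{13448}} = \frac{434319}{\frac{1495656005}{13448}} = 434319 \cdot \frac{13448}{1495656005} = \frac{5840721912}{1495656005}$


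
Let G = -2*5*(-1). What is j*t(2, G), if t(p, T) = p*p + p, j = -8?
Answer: -48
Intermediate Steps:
G = 10 (G = -10*(-1) = 10)
t(p, T) = p + p**2 (t(p, T) = p**2 + p = p + p**2)
j*t(2, G) = -16*(1 + 2) = -16*3 = -8*6 = -48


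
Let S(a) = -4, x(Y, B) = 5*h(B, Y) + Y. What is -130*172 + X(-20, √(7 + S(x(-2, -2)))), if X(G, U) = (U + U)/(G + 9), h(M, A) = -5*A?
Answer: -22360 - 2*√3/11 ≈ -22360.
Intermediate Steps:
x(Y, B) = -24*Y (x(Y, B) = 5*(-5*Y) + Y = -25*Y + Y = -24*Y)
X(G, U) = 2*U/(9 + G) (X(G, U) = (2*U)/(9 + G) = 2*U/(9 + G))
-130*172 + X(-20, √(7 + S(x(-2, -2)))) = -130*172 + 2*√(7 - 4)/(9 - 20) = -22360 + 2*√3/(-11) = -22360 + 2*√3*(-1/11) = -22360 - 2*√3/11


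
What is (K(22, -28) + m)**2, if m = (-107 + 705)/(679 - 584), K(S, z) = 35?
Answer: 15389929/9025 ≈ 1705.3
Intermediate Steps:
m = 598/95 ≈ 6.2947
(K(22, -28) + m)**2 = (35 + 598/95)**2 = (3923/95)**2 = 15389929/9025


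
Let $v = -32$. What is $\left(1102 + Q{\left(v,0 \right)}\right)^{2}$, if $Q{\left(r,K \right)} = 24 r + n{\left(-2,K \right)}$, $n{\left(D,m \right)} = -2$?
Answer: $110224$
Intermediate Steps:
$Q{\left(r,K \right)} = -2 + 24 r$ ($Q{\left(r,K \right)} = 24 r - 2 = -2 + 24 r$)
$\left(1102 + Q{\left(v,0 \right)}\right)^{2} = \left(1102 + \left(-2 + 24 \left(-32\right)\right)\right)^{2} = \left(1102 - 770\right)^{2} = 332^{2} = 110224$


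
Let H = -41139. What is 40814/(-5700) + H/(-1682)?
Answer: 20730394/1198425 ≈ 17.298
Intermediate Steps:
40814/(-5700) + H/(-1682) = 40814/(-5700) - 41139/(-1682) = 40814*(-1/5700) - 41139*(-1/1682) = -20407/2850 + 41139/1682 = 20730394/1198425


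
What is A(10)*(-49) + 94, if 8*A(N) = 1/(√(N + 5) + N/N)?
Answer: 1511/16 - 7*√15/16 ≈ 92.743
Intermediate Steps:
A(N) = 1/(8*(1 + √(5 + N))) (A(N) = 1/(8*(√(N + 5) + N/N)) = 1/(8*(√(5 + N) + 1)) = 1/(8*(1 + √(5 + N))))
A(10)*(-49) + 94 = (1/(8*(1 + √(5 + 10))))*(-49) + 94 = (1/(8*(1 + √15)))*(-49) + 94 = -49/(8*(1 + √15)) + 94 = 94 - 49/(8*(1 + √15))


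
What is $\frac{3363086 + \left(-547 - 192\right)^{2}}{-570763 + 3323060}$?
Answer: $\frac{3909207}{2752297} \approx 1.4203$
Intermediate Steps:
$\frac{3363086 + \left(-547 - 192\right)^{2}}{-570763 + 3323060} = \frac{3363086 + \left(-739\right)^{2}}{2752297} = \left(3363086 + 546121\right) \frac{1}{2752297} = 3909207 \cdot \frac{1}{2752297} = \frac{3909207}{2752297}$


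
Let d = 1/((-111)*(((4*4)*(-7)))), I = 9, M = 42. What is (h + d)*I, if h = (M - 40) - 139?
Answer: -5109549/4144 ≈ -1233.0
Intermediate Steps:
d = 1/12432 (d = -1/(111*(16*(-7))) = -1/111/(-112) = -1/111*(-1/112) = 1/12432 ≈ 8.0438e-5)
h = -137 (h = (42 - 40) - 139 = 2 - 139 = -137)
(h + d)*I = (-137 + 1/12432)*9 = -1703183/12432*9 = -5109549/4144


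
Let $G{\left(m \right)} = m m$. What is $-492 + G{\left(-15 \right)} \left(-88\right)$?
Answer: $-20292$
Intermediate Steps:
$G{\left(m \right)} = m^{2}$
$-492 + G{\left(-15 \right)} \left(-88\right) = -492 + \left(-15\right)^{2} \left(-88\right) = -492 + 225 \left(-88\right) = -492 - 19800 = -20292$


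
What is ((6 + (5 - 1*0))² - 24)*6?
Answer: 582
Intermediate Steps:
((6 + (5 - 1*0))² - 24)*6 = ((6 + (5 + 0))² - 24)*6 = ((6 + 5)² - 24)*6 = (11² - 24)*6 = (121 - 24)*6 = 97*6 = 582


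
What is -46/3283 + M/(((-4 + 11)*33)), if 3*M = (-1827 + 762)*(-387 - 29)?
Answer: 69260402/108339 ≈ 639.29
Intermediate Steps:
M = 147680 (M = ((-1827 + 762)*(-387 - 29))/3 = (-1065*(-416))/3 = (1/3)*443040 = 147680)
-46/3283 + M/(((-4 + 11)*33)) = -46/3283 + 147680/(((-4 + 11)*33)) = -46*1/3283 + 147680/((7*33)) = -46/3283 + 147680/231 = 69260402/108339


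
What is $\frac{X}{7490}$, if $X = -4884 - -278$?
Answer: $- \frac{329}{535} \approx -0.61495$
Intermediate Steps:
$X = -4606$ ($X = -4884 + 278 = -4606$)
$\frac{X}{7490} = - \frac{4606}{7490} = \left(-4606\right) \frac{1}{7490} = - \frac{329}{535}$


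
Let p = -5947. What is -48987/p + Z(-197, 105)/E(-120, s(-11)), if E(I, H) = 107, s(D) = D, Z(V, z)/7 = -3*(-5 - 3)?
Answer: 6240705/636329 ≈ 9.8074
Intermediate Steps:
Z(V, z) = 168 (Z(V, z) = 7*(-3*(-5 - 3)) = 7*(-3*(-8)) = 7*24 = 168)
-48987/p + Z(-197, 105)/E(-120, s(-11)) = -48987/(-5947) + 168/107 = -48987*(-1/5947) + 168*(1/107) = 48987/5947 + 168/107 = 6240705/636329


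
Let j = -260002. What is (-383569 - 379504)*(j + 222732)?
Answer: 28439730710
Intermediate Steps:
(-383569 - 379504)*(j + 222732) = (-383569 - 379504)*(-260002 + 222732) = -763073*(-37270) = 28439730710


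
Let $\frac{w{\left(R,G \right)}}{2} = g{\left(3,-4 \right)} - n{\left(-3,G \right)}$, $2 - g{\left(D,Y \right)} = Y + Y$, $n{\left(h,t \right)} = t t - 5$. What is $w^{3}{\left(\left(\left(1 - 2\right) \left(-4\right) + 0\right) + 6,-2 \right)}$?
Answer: $10648$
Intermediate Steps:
$n{\left(h,t \right)} = -5 + t^{2}$ ($n{\left(h,t \right)} = t^{2} - 5 = -5 + t^{2}$)
$g{\left(D,Y \right)} = 2 - 2 Y$ ($g{\left(D,Y \right)} = 2 - \left(Y + Y\right) = 2 - 2 Y$)
$w{\left(R,G \right)} = 30 - 2 G^{2}$ ($w{\left(R,G \right)} = 2 \left(\left(2 - -8\right) - \left(-5 + G^{2}\right)\right) = 2 \left(\left(2 + 8\right) - \left(-5 + G^{2}\right)\right) = 2 \left(10 - \left(-5 + G^{2}\right)\right) = 2 \left(15 - G^{2}\right) = 30 - 2 G^{2}$)
$w^{3}{\left(\left(\left(1 - 2\right) \left(-4\right) + 0\right) + 6,-2 \right)} = \left(30 - 2 \left(-2\right)^{2}\right)^{3} = \left(30 - 8\right)^{3} = 22^{3} = 10648$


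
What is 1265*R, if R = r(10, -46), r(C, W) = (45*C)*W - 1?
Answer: -26186765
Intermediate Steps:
r(C, W) = -1 + 45*C*W (r(C, W) = 45*C*W - 1 = -1 + 45*C*W)
R = -20701 (R = -1 + 45*10*(-46) = -1 - 20700 = -20701)
1265*R = 1265*(-20701) = -26186765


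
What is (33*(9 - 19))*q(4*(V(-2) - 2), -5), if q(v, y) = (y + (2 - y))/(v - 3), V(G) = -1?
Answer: 44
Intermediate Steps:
q(v, y) = 2/(-3 + v)
(33*(9 - 19))*q(4*(V(-2) - 2), -5) = (33*(9 - 19))*(2/(-3 + 4*(-1 - 2))) = (33*(-10))*(2/(-3 + 4*(-3))) = -660/(-3 - 12) = -660/(-15) = -660*(-1)/15 = -330*(-2/15) = 44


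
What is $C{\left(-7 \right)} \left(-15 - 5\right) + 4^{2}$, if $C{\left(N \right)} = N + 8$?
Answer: $-4$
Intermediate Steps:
$C{\left(N \right)} = 8 + N$
$C{\left(-7 \right)} \left(-15 - 5\right) + 4^{2} = \left(8 - 7\right) \left(-15 - 5\right) + 4^{2} = 1 \left(-15 - 5\right) + 16 = 1 \left(-20\right) + 16 = -20 + 16 = -4$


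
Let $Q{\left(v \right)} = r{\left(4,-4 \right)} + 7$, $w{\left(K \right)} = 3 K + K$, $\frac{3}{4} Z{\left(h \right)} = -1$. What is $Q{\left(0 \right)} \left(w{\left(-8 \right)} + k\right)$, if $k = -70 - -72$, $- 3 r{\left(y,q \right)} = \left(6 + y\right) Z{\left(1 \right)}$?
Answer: $- \frac{1030}{3} \approx -343.33$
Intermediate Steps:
$Z{\left(h \right)} = - \frac{4}{3}$ ($Z{\left(h \right)} = \frac{4}{3} \left(-1\right) = - \frac{4}{3}$)
$w{\left(K \right)} = 4 K$
$r{\left(y,q \right)} = \frac{8}{3} + \frac{4 y}{9}$ ($r{\left(y,q \right)} = - \frac{\left(6 + y\right) \left(- \frac{4}{3}\right)}{3} = - \frac{-8 - \frac{4 y}{3}}{3} = \frac{8}{3} + \frac{4 y}{9}$)
$Q{\left(v \right)} = \frac{103}{9}$ ($Q{\left(v \right)} = \left(\frac{8}{3} + \frac{4}{9} \cdot 4\right) + 7 = \left(\frac{8}{3} + \frac{16}{9}\right) + 7 = \frac{40}{9} + 7 = \frac{103}{9}$)
$k = 2$ ($k = -70 + 72 = 2$)
$Q{\left(0 \right)} \left(w{\left(-8 \right)} + k\right) = \frac{103 \left(4 \left(-8\right) + 2\right)}{9} = \frac{103 \left(-32 + 2\right)}{9} = \frac{103}{9} \left(-30\right) = - \frac{1030}{3}$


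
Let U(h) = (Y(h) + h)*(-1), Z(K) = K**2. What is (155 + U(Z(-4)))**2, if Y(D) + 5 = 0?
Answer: 20736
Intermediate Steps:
Y(D) = -5 (Y(D) = -5 + 0 = -5)
U(h) = 5 - h (U(h) = (-5 + h)*(-1) = 5 - h)
(155 + U(Z(-4)))**2 = (155 + (5 - 1*(-4)**2))**2 = (155 + (5 - 1*16))**2 = (155 + (5 - 16))**2 = (155 - 11)**2 = 144**2 = 20736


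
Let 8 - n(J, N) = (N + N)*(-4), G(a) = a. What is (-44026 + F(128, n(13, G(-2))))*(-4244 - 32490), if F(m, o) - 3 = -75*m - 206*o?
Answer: 1909249650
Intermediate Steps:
n(J, N) = 8 + 8*N (n(J, N) = 8 - (N + N)*(-4) = 8 - 2*N*(-4) = 8 - (-8)*N = 8 + 8*N)
F(m, o) = 3 - 206*o - 75*m (F(m, o) = 3 + (-75*m - 206*o) = 3 + (-206*o - 75*m) = 3 - 206*o - 75*m)
(-44026 + F(128, n(13, G(-2))))*(-4244 - 32490) = (-44026 + (3 - 206*(8 + 8*(-2)) - 75*128))*(-4244 - 32490) = (-44026 + (3 - 206*(8 - 16) - 9600))*(-36734) = (-44026 + (3 - 206*(-8) - 9600))*(-36734) = (-44026 + (3 + 1648 - 9600))*(-36734) = (-44026 - 7949)*(-36734) = -51975*(-36734) = 1909249650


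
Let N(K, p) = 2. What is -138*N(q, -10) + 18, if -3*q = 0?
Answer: -258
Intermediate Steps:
q = 0 (q = -⅓*0 = 0)
-138*N(q, -10) + 18 = -138*2 + 18 = -276 + 18 = -258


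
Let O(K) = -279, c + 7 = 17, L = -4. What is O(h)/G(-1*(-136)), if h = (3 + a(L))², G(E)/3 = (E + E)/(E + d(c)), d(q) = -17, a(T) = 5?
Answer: -651/16 ≈ -40.688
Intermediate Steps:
c = 10 (c = -7 + 17 = 10)
G(E) = 6*E/(-17 + E) (G(E) = 3*((E + E)/(E - 17)) = 3*((2*E)/(-17 + E)) = 3*(2*E/(-17 + E)) = 6*E/(-17 + E))
h = 64 (h = (3 + 5)² = 8² = 64)
O(h)/G(-1*(-136)) = -279/(6*(-1*(-136))/(-17 - 1*(-136))) = -279/(6*136/(-17 + 136)) = -279/(6*136/119) = -279/(6*136*(1/119)) = -279/48/7 = -279*7/48 = -651/16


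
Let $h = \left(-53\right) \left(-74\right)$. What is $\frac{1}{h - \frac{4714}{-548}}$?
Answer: $\frac{274}{1076985} \approx 0.00025441$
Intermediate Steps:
$h = 3922$
$\frac{1}{h - \frac{4714}{-548}} = \frac{1}{3922 - \frac{4714}{-548}} = \frac{1}{3922 - - \frac{2357}{274}} = \frac{1}{3922 + \frac{2357}{274}} = \frac{1}{\frac{1076985}{274}} = \frac{274}{1076985}$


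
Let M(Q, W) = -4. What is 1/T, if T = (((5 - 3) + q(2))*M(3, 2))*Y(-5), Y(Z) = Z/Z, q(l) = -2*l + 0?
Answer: ⅛ ≈ 0.12500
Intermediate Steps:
q(l) = -2*l
Y(Z) = 1
T = 8 (T = (((5 - 3) - 2*2)*(-4))*1 = ((2 - 4)*(-4))*1 = -2*(-4)*1 = 8*1 = 8)
1/T = 1/8 = ⅛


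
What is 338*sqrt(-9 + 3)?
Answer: 338*I*sqrt(6) ≈ 827.93*I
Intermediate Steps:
338*sqrt(-9 + 3) = 338*sqrt(-6) = 338*(I*sqrt(6)) = 338*I*sqrt(6)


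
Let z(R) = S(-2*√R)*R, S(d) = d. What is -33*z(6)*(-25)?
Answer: -9900*√6 ≈ -24250.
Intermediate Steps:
z(R) = -2*R^(3/2) (z(R) = (-2*√R)*R = -2*R^(3/2))
-33*z(6)*(-25) = -(-66)*6^(3/2)*(-25) = -(-66)*6*√6*(-25) = -(-396)*√6*(-25) = (396*√6)*(-25) = -9900*√6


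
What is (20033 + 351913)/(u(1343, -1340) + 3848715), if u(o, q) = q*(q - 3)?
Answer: 371946/5648335 ≈ 0.065850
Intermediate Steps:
u(o, q) = q*(-3 + q)
(20033 + 351913)/(u(1343, -1340) + 3848715) = (20033 + 351913)/(-1340*(-3 - 1340) + 3848715) = 371946/(-1340*(-1343) + 3848715) = 371946/(1799620 + 3848715) = 371946/5648335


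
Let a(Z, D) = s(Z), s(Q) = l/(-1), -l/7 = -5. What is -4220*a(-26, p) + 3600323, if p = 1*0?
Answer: 3748023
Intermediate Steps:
l = 35 (l = -7*(-5) = 35)
p = 0
s(Q) = -35 (s(Q) = 35/(-1) = 35*(-1) = -35)
a(Z, D) = -35
-4220*a(-26, p) + 3600323 = -4220*(-35) + 3600323 = 147700 + 3600323 = 3748023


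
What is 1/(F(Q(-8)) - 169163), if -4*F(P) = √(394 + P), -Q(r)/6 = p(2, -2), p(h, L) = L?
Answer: -1353304/228928964349 + 2*√406/228928964349 ≈ -5.9113e-6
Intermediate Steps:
Q(r) = 12 (Q(r) = -6*(-2) = 12)
F(P) = -√(394 + P)/4
1/(F(Q(-8)) - 169163) = 1/(-√(394 + 12)/4 - 169163) = 1/(-√406/4 - 169163) = 1/(-169163 - √406/4)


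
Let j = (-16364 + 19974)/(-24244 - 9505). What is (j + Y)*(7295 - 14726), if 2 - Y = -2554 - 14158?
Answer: -4191657494856/33749 ≈ -1.2420e+8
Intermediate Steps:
j = -3610/33749 (j = 3610/(-33749) = 3610*(-1/33749) = -3610/33749 ≈ -0.10697)
Y = 16714 (Y = 2 - (-2554 - 14158) = 2 - 1*(-16712) = 2 + 16712 = 16714)
(j + Y)*(7295 - 14726) = (-3610/33749 + 16714)*(7295 - 14726) = (564077176/33749)*(-7431) = -4191657494856/33749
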